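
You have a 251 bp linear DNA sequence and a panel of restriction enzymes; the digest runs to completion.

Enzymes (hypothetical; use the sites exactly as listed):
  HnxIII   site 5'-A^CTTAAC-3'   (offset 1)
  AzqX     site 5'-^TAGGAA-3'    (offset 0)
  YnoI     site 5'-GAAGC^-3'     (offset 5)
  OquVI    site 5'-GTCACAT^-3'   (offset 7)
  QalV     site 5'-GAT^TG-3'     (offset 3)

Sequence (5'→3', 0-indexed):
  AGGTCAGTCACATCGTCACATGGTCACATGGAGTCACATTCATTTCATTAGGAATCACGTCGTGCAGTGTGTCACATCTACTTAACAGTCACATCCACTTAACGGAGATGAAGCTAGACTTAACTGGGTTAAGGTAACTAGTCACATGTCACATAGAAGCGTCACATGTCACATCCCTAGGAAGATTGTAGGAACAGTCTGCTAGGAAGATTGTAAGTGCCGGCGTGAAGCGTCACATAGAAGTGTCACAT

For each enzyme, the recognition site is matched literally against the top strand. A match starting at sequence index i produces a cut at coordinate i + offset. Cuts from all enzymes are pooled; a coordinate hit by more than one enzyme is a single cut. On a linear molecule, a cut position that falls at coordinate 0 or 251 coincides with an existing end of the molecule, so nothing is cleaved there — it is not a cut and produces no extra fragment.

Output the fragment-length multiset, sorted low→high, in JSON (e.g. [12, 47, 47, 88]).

Per-enzyme occurrences:
  HnxIII ACTTAAC/1: at [79, 96, 117] ⇒ [80, 97, 118]
  AzqX TAGGAA/0: at [48, 177, 188, 202] ⇒ [48, 177, 188, 202]
  YnoI GAAGC/5: at [109, 155, 226] ⇒ [114, 160, 231]
  OquVI GTCACAT/7: at [6, 14, 22, 32, 70, 87, 140, 147, 160, 167, 231, 244] ⇒ [13, 21, 29, 39, 77, 94, 147, 154, 167, 174, 238] (position 251 is a terminus of the linear molecule — no cut)
  QalV GATTG/3: at [183, 208] ⇒ [186, 211]

Pooled cuts: [13, 21, 29, 39, 48, 77, 80, 94, 97, 114, 118, 147, 154, 160, 167, 174, 177, 186, 188, 202, 211, 231, 238]

Fragments:
  [0,13): 13 bp
  [13,21): 8 bp
  [21,29): 8 bp
  [29,39): 10 bp
  [39,48): 9 bp
  [48,77): 29 bp
  [77,80): 3 bp
  [80,94): 14 bp
  [94,97): 3 bp
  [97,114): 17 bp
  [114,118): 4 bp
  [118,147): 29 bp
  [147,154): 7 bp
  [154,160): 6 bp
  [160,167): 7 bp
  [167,174): 7 bp
  [174,177): 3 bp
  [177,186): 9 bp
  [186,188): 2 bp
  [188,202): 14 bp
  [202,211): 9 bp
  [211,231): 20 bp
  [231,238): 7 bp
  [238,251): 13 bp

[2,3,3,3,4,6,7,7,7,7,8,8,9,9,9,10,13,13,14,14,17,20,29,29]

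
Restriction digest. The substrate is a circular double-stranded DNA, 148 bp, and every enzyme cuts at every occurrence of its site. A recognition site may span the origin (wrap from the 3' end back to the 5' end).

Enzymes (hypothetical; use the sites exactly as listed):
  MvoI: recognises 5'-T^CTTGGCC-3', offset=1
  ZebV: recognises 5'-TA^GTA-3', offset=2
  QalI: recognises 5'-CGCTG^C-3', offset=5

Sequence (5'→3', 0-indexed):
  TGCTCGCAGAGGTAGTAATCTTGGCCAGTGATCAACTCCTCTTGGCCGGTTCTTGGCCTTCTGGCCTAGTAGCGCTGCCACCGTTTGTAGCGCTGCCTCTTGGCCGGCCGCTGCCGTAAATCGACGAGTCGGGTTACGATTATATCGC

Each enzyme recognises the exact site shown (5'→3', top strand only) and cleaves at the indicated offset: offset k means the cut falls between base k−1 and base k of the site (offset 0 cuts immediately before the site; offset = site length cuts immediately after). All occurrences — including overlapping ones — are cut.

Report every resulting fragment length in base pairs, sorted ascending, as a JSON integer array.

[3,5,9,11,12,15,17,18,21,37]

Scan for sites:
  MvoI (TCTTGGCC, off=1): starts [18, 39, 50, 97] → cuts [19, 40, 51, 98]
  ZebV (TAGTA, off=2): starts [12, 66] → cuts [14, 68]
  QalI (CGCTGC, off=5): starts [72, 90, 108, 145] → cuts [2, 77, 95, 113]

All cut coordinates (distinct, sorted): [2, 14, 19, 40, 51, 68, 77, 95, 98, 113]

Fragments:
  2→14: 12 bp
  14→19: 5 bp
  19→40: 21 bp
  40→51: 11 bp
  51→68: 17 bp
  68→77: 9 bp
  77→95: 18 bp
  95→98: 3 bp
  98→113: 15 bp
  113→2 (wrap): 148-113+2 = 37 bp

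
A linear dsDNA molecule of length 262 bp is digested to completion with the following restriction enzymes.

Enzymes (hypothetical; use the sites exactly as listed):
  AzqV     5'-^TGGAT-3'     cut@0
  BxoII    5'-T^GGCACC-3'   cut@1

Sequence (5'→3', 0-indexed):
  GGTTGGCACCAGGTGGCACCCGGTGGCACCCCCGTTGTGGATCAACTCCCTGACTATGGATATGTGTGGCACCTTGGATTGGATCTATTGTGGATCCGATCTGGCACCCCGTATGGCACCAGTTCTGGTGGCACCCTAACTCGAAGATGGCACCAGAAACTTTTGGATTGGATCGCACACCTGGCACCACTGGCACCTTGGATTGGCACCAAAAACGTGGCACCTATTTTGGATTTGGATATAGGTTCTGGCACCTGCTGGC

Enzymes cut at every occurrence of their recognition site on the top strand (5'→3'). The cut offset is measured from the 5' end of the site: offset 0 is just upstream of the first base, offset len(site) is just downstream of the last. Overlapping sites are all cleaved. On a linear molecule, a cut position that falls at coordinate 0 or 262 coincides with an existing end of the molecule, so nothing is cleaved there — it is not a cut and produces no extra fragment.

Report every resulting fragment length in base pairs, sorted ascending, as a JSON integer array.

[4,5,5,6,6,7,7,9,10,10,11,11,11,12,12,13,13,14,14,14,15,15,19,19]

Per-enzyme occurrences:
  AzqV (TGGAT, off=0): starts [37, 56, 74, 79, 90, 163, 168, 198, 229, 235] → cuts [37, 56, 74, 79, 90, 163, 168, 198, 229, 235]
  BxoII (TGGCACC, off=1): starts [3, 13, 23, 66, 101, 113, 128, 147, 181, 190, 203, 217, 248] → cuts [4, 14, 24, 67, 102, 114, 129, 148, 182, 191, 204, 218, 249]

Pooled cuts: [4, 14, 24, 37, 56, 67, 74, 79, 90, 102, 114, 129, 148, 163, 168, 182, 191, 198, 204, 218, 229, 235, 249]

Fragment lengths:
  [0,4): 4 bp
  [4,14): 10 bp
  [14,24): 10 bp
  [24,37): 13 bp
  [37,56): 19 bp
  [56,67): 11 bp
  [67,74): 7 bp
  [74,79): 5 bp
  [79,90): 11 bp
  [90,102): 12 bp
  [102,114): 12 bp
  [114,129): 15 bp
  [129,148): 19 bp
  [148,163): 15 bp
  [163,168): 5 bp
  [168,182): 14 bp
  [182,191): 9 bp
  [191,198): 7 bp
  [198,204): 6 bp
  [204,218): 14 bp
  [218,229): 11 bp
  [229,235): 6 bp
  [235,249): 14 bp
  [249,262): 13 bp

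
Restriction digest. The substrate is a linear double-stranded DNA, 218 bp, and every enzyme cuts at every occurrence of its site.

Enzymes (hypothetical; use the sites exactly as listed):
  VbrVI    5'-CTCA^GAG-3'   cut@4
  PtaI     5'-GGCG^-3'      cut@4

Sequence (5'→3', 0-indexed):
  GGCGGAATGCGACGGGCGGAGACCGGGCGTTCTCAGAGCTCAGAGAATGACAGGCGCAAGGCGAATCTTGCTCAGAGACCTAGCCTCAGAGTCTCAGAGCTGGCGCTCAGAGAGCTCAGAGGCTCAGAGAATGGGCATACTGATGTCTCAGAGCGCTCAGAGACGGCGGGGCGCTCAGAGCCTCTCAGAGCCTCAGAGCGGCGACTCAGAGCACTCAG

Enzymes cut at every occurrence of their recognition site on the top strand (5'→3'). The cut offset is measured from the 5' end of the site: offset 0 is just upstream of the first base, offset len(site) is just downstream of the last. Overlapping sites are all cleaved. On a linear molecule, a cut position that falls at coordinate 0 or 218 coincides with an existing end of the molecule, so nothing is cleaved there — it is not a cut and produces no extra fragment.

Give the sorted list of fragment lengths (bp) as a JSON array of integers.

[4,4,4,5,5,6,7,7,8,8,8,8,9,9,9,9,10,10,11,11,14,14,14,24]

Per-enzyme occurrences:
  VbrVI (CTCAGAG, off=4): starts [31, 38, 70, 84, 92, 105, 114, 122, 146, 155, 173, 183, 191, 204] → cuts [35, 42, 74, 88, 96, 109, 118, 126, 150, 159, 177, 187, 195, 208]
  PtaI (GGCG, off=4): starts [0, 14, 25, 52, 59, 101, 164, 169, 199] → cuts [4, 18, 29, 56, 63, 105, 168, 173, 203]

Pooled cuts: [4, 18, 29, 35, 42, 56, 63, 74, 88, 96, 105, 109, 118, 126, 150, 159, 168, 173, 177, 187, 195, 203, 208]

Fragment lengths:
  [0,4): 4 bp
  [4,18): 14 bp
  [18,29): 11 bp
  [29,35): 6 bp
  [35,42): 7 bp
  [42,56): 14 bp
  [56,63): 7 bp
  [63,74): 11 bp
  [74,88): 14 bp
  [88,96): 8 bp
  [96,105): 9 bp
  [105,109): 4 bp
  [109,118): 9 bp
  [118,126): 8 bp
  [126,150): 24 bp
  [150,159): 9 bp
  [159,168): 9 bp
  [168,173): 5 bp
  [173,177): 4 bp
  [177,187): 10 bp
  [187,195): 8 bp
  [195,203): 8 bp
  [203,208): 5 bp
  [208,218): 10 bp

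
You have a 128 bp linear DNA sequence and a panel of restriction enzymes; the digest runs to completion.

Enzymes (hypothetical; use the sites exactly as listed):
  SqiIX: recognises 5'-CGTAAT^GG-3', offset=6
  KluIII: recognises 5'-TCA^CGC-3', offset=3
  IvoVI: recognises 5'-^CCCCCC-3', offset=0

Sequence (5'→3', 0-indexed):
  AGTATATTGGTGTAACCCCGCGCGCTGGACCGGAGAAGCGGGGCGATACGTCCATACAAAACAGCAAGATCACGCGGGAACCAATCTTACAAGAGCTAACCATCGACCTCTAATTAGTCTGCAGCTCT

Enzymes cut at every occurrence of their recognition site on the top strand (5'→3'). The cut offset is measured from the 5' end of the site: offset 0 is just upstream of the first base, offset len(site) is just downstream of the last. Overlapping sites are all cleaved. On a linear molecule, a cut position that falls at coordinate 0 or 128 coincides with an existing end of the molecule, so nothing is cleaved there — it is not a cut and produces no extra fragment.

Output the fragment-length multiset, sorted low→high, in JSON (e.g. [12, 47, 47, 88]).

[56,72]

Scan for sites:
  SqiIX (CGTAATGG, off=6): no sites
  KluIII (TCACGC, off=3): starts [69] → cuts [72]
  IvoVI (CCCCCC, off=0): no sites

All cut coordinates (distinct, sorted): [72]

Fragment lengths:
  [0,72): 72 bp
  [72,128): 56 bp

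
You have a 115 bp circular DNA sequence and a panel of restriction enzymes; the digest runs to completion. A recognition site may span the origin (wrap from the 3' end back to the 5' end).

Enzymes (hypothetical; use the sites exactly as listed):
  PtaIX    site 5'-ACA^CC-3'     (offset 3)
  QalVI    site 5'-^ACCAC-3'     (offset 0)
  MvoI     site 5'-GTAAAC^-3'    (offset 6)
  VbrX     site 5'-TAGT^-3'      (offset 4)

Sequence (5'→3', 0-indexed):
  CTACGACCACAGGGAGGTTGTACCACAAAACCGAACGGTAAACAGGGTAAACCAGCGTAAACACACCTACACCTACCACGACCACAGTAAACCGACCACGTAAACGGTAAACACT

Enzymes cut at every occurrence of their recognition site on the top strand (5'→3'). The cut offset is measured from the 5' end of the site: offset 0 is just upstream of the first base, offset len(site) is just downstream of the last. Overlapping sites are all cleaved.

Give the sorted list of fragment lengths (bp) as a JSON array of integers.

[2,3,3,6,6,7,8,9,10,11,12,16,22]

Scan for sites:
  PtaIX ACACC/3: at [62, 68] ⇒ [65, 71]
  QalVI ACCAC/0: at [5, 21, 74, 80, 94] ⇒ [5, 21, 74, 80, 94]
  MvoI GTAAAC/6: at [37, 46, 56, 86, 99, 106] ⇒ [43, 52, 62, 92, 105, 112]
  VbrX (TAGT, off=4): no sites

All cut coordinates (distinct, sorted): [5, 21, 43, 52, 62, 65, 71, 74, 80, 92, 94, 105, 112]

Fragment lengths:
  5→21: 16 bp
  21→43: 22 bp
  43→52: 9 bp
  52→62: 10 bp
  62→65: 3 bp
  65→71: 6 bp
  71→74: 3 bp
  74→80: 6 bp
  80→92: 12 bp
  92→94: 2 bp
  94→105: 11 bp
  105→112: 7 bp
  112→5 (wrap): 115-112+5 = 8 bp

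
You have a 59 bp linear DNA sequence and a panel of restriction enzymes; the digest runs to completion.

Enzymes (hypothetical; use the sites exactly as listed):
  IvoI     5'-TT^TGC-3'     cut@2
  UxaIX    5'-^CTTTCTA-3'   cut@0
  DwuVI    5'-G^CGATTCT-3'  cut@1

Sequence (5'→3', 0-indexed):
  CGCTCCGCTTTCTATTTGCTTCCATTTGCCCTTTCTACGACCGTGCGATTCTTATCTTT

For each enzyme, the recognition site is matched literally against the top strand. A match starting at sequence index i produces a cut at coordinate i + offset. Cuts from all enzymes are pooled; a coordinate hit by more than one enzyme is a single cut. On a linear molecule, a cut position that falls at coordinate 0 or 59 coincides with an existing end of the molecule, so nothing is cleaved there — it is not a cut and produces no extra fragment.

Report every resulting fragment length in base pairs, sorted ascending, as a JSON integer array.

[4,7,9,10,14,15]

Site scan:
  IvoI (TTTGC, off=2): starts [14, 24] → cuts [16, 26]
  UxaIX (CTTTCTA, off=0): starts [7, 30] → cuts [7, 30]
  DwuVI (GCGATTCT, off=1): starts [44] → cuts [45]

Pooled cuts: [7, 16, 26, 30, 45]

Fragments:
  [0,7): 7 bp
  [7,16): 9 bp
  [16,26): 10 bp
  [26,30): 4 bp
  [30,45): 15 bp
  [45,59): 14 bp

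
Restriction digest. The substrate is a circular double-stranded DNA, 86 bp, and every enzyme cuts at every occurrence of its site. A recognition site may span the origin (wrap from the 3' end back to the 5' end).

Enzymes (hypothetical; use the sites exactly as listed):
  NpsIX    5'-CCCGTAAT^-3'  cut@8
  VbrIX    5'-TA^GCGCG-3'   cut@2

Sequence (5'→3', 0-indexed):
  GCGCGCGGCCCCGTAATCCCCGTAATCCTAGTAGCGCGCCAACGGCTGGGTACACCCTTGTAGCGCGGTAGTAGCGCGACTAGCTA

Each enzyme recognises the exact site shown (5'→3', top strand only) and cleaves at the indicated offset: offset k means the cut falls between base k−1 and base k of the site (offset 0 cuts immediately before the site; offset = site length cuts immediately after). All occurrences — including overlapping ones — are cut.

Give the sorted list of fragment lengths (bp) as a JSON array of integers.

[7,9,11,13,17,29]

Per-enzyme occurrences:
  NpsIX CCCGTAAT/8: at [9, 18] ⇒ [17, 26]
  VbrIX TAGCGCG/2: at [31, 60, 71, 84] ⇒ [0, 33, 62, 73]

Pooled cuts: [0, 17, 26, 33, 62, 73]

Fragments:
  0→17: 17 bp
  17→26: 9 bp
  26→33: 7 bp
  33→62: 29 bp
  62→73: 11 bp
  73→0 (wrap): 86-73+0 = 13 bp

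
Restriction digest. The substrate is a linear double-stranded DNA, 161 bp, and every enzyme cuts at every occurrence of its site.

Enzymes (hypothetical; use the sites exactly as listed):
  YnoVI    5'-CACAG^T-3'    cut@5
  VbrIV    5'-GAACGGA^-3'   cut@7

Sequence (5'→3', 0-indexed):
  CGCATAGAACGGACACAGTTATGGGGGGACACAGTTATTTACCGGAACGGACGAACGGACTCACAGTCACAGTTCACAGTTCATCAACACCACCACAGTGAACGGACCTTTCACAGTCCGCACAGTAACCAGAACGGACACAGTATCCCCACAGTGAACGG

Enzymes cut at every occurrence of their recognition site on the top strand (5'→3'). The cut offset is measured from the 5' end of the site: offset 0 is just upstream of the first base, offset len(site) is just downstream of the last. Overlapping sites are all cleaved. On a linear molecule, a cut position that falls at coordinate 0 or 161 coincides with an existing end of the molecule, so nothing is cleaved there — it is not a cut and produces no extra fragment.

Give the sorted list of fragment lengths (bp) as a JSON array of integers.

Scan for sites:
  YnoVI (CACAGT, off=5): starts [13, 29, 61, 67, 74, 93, 111, 120, 138, 149] → cuts [18, 34, 66, 72, 79, 98, 116, 125, 143, 154]
  VbrIV (GAACGGA, off=7): starts [6, 44, 52, 99, 131] → cuts [13, 51, 59, 106, 138]

All cut coordinates (distinct, sorted): [13, 18, 34, 51, 59, 66, 72, 79, 98, 106, 116, 125, 138, 143, 154]

Fragment lengths:
  [0,13): 13 bp
  [13,18): 5 bp
  [18,34): 16 bp
  [34,51): 17 bp
  [51,59): 8 bp
  [59,66): 7 bp
  [66,72): 6 bp
  [72,79): 7 bp
  [79,98): 19 bp
  [98,106): 8 bp
  [106,116): 10 bp
  [116,125): 9 bp
  [125,138): 13 bp
  [138,143): 5 bp
  [143,154): 11 bp
  [154,161): 7 bp

[5,5,6,7,7,7,8,8,9,10,11,13,13,16,17,19]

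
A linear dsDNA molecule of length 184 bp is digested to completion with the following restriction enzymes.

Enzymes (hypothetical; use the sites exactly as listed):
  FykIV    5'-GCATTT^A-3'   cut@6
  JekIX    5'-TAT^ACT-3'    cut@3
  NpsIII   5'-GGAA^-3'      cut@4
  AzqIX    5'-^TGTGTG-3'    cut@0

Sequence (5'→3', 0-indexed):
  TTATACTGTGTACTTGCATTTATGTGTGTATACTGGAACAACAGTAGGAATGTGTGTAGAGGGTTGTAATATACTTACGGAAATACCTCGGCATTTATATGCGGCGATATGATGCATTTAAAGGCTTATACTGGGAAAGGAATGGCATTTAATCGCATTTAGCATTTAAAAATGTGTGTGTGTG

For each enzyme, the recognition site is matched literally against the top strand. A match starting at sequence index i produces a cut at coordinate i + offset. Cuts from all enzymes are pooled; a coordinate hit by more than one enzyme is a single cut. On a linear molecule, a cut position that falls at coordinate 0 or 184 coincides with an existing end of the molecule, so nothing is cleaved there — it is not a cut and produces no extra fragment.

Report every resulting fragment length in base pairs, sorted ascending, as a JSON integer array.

[1,2,2,2,4,5,5,6,7,7,8,8,9,10,10,10,12,14,17,22,23]

Per-enzyme occurrences:
  FykIV GCATTTA/6: at [15, 90, 113, 144, 154, 161] ⇒ [21, 96, 119, 150, 160, 167]
  JekIX TATACT/3: at [1, 28, 69, 126] ⇒ [4, 31, 72, 129]
  NpsIII GGAA/4: at [34, 46, 78, 133, 138] ⇒ [38, 50, 82, 137, 142]
  AzqIX TGTGTG/0: at [22, 50, 172, 174, 176, 178] ⇒ [22, 50, 172, 174, 176, 178]

Pooled cuts: [4, 21, 22, 31, 38, 50, 72, 82, 96, 119, 129, 137, 142, 150, 160, 167, 172, 174, 176, 178]

Fragments:
  [0,4): 4 bp
  [4,21): 17 bp
  [21,22): 1 bp
  [22,31): 9 bp
  [31,38): 7 bp
  [38,50): 12 bp
  [50,72): 22 bp
  [72,82): 10 bp
  [82,96): 14 bp
  [96,119): 23 bp
  [119,129): 10 bp
  [129,137): 8 bp
  [137,142): 5 bp
  [142,150): 8 bp
  [150,160): 10 bp
  [160,167): 7 bp
  [167,172): 5 bp
  [172,174): 2 bp
  [174,176): 2 bp
  [176,178): 2 bp
  [178,184): 6 bp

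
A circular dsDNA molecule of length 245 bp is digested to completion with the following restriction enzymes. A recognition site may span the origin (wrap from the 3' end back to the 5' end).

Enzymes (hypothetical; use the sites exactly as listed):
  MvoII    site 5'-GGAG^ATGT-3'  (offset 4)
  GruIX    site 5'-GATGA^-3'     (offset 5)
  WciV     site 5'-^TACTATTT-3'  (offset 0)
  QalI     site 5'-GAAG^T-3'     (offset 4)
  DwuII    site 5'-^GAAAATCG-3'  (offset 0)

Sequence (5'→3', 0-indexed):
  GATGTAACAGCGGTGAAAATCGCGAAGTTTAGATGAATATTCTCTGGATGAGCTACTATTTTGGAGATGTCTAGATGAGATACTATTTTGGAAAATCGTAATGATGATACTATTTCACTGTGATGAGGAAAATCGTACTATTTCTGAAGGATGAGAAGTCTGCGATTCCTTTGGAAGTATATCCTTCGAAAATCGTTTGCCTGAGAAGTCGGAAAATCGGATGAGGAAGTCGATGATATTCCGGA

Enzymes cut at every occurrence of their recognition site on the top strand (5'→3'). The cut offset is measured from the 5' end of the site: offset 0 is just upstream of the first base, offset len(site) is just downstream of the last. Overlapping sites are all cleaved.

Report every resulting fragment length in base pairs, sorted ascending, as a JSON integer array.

[1,2,2,3,4,5,7,8,9,10,10,10,12,13,13,13,13,15,17,19,19,19,21]

Per-enzyme occurrences:
  MvoII (GGAGATGT, off=4): starts [62, 242] → cuts [1, 66]
  GruIX (GATGA, off=5): starts [31, 46, 73, 102, 121, 149, 219, 231] → cuts [36, 51, 78, 107, 126, 154, 224, 236]
  WciV (TACTATTT, off=0): starts [53, 80, 107, 135] → cuts [53, 80, 107, 135]
  QalI (GAAGT, off=4): starts [23, 154, 173, 204, 225] → cuts [27, 158, 177, 208, 229]
  DwuII (GAAAATCG, off=0): starts [14, 90, 127, 187, 211] → cuts [14, 90, 127, 187, 211]

All cut coordinates (distinct, sorted): [1, 14, 27, 36, 51, 53, 66, 78, 80, 90, 107, 126, 127, 135, 154, 158, 177, 187, 208, 211, 224, 229, 236]

Fragments:
  1→14: 13 bp
  14→27: 13 bp
  27→36: 9 bp
  36→51: 15 bp
  51→53: 2 bp
  53→66: 13 bp
  66→78: 12 bp
  78→80: 2 bp
  80→90: 10 bp
  90→107: 17 bp
  107→126: 19 bp
  126→127: 1 bp
  127→135: 8 bp
  135→154: 19 bp
  154→158: 4 bp
  158→177: 19 bp
  177→187: 10 bp
  187→208: 21 bp
  208→211: 3 bp
  211→224: 13 bp
  224→229: 5 bp
  229→236: 7 bp
  236→1 (wrap): 245-236+1 = 10 bp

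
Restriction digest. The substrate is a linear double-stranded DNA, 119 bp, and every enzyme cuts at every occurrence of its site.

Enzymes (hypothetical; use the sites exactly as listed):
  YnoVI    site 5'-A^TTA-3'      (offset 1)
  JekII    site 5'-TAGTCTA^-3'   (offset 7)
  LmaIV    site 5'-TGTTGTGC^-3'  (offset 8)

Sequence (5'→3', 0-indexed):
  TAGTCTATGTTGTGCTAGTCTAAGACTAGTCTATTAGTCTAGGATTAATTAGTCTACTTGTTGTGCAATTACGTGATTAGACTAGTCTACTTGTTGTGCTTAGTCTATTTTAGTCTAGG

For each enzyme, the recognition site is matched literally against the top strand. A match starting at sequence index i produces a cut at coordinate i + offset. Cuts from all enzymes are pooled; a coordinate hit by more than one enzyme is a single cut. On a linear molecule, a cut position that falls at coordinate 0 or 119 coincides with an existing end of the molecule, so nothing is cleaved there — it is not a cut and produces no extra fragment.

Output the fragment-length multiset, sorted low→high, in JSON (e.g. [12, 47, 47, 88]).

[2,2,3,4,7,7,8,8,8,8,8,10,10,10,11,13]

Site scan:
  YnoVI ATTA/1: at [32, 43, 47, 67, 75] ⇒ [33, 44, 48, 68, 76]
  JekII TAGTCTA/7: at [0, 15, 26, 34, 49, 82, 100, 110] ⇒ [7, 22, 33, 41, 56, 89, 107, 117]
  LmaIV TGTTGTGC/8: at [7, 58, 91] ⇒ [15, 66, 99]

All cut coordinates (distinct, sorted): [7, 15, 22, 33, 41, 44, 48, 56, 66, 68, 76, 89, 99, 107, 117]

Fragment lengths:
  [0,7): 7 bp
  [7,15): 8 bp
  [15,22): 7 bp
  [22,33): 11 bp
  [33,41): 8 bp
  [41,44): 3 bp
  [44,48): 4 bp
  [48,56): 8 bp
  [56,66): 10 bp
  [66,68): 2 bp
  [68,76): 8 bp
  [76,89): 13 bp
  [89,99): 10 bp
  [99,107): 8 bp
  [107,117): 10 bp
  [117,119): 2 bp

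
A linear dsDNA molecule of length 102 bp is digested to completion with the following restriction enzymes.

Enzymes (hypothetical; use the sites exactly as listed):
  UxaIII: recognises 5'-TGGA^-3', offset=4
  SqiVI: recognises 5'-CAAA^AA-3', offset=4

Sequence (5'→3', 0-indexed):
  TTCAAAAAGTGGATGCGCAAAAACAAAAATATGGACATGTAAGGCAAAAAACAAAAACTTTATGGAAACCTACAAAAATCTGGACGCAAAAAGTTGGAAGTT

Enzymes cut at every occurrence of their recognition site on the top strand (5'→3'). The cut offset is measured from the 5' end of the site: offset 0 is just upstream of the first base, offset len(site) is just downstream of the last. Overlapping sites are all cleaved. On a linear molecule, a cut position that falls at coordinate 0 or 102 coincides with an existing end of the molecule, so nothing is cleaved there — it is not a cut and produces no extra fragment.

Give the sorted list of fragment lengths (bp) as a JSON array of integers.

[4,6,6,6,7,7,8,8,8,8,10,11,13]

Site scan:
  UxaIII (TGGA, off=4): starts [9, 31, 62, 80, 94] → cuts [13, 35, 66, 84, 98]
  SqiVI (CAAAAA, off=4): starts [2, 17, 23, 44, 51, 72, 86] → cuts [6, 21, 27, 48, 55, 76, 90]

All cut coordinates (distinct, sorted): [6, 13, 21, 27, 35, 48, 55, 66, 76, 84, 90, 98]

Fragment lengths:
  [0,6): 6 bp
  [6,13): 7 bp
  [13,21): 8 bp
  [21,27): 6 bp
  [27,35): 8 bp
  [35,48): 13 bp
  [48,55): 7 bp
  [55,66): 11 bp
  [66,76): 10 bp
  [76,84): 8 bp
  [84,90): 6 bp
  [90,98): 8 bp
  [98,102): 4 bp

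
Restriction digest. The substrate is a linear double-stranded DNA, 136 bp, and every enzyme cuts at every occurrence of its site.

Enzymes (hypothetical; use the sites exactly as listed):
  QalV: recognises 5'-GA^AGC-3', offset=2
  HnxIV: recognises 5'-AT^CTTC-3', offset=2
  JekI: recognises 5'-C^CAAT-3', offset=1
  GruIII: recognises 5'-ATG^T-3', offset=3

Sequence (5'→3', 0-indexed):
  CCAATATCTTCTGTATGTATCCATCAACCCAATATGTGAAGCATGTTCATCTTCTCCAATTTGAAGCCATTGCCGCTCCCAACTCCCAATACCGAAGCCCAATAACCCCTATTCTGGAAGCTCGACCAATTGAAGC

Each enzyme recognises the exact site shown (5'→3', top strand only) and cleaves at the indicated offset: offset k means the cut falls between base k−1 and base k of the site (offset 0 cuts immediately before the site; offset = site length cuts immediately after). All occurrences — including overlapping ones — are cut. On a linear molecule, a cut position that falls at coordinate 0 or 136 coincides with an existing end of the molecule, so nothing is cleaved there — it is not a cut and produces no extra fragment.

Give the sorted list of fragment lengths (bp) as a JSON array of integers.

[1,3,3,4,5,6,6,6,7,7,8,8,9,10,12,19,22]

Site scan:
  QalV (GAAGC, off=2): starts [37, 62, 93, 116, 131] → cuts [39, 64, 95, 118, 133]
  HnxIV (ATCTTC, off=2): starts [5, 48] → cuts [7, 50]
  JekI (CCAAT, off=1): starts [0, 28, 55, 85, 98, 125] → cuts [1, 29, 56, 86, 99, 126]
  GruIII (ATGT, off=3): starts [14, 33, 42] → cuts [17, 36, 45]

Pooled cuts: [1, 7, 17, 29, 36, 39, 45, 50, 56, 64, 86, 95, 99, 118, 126, 133]

Fragments:
  [0,1): 1 bp
  [1,7): 6 bp
  [7,17): 10 bp
  [17,29): 12 bp
  [29,36): 7 bp
  [36,39): 3 bp
  [39,45): 6 bp
  [45,50): 5 bp
  [50,56): 6 bp
  [56,64): 8 bp
  [64,86): 22 bp
  [86,95): 9 bp
  [95,99): 4 bp
  [99,118): 19 bp
  [118,126): 8 bp
  [126,133): 7 bp
  [133,136): 3 bp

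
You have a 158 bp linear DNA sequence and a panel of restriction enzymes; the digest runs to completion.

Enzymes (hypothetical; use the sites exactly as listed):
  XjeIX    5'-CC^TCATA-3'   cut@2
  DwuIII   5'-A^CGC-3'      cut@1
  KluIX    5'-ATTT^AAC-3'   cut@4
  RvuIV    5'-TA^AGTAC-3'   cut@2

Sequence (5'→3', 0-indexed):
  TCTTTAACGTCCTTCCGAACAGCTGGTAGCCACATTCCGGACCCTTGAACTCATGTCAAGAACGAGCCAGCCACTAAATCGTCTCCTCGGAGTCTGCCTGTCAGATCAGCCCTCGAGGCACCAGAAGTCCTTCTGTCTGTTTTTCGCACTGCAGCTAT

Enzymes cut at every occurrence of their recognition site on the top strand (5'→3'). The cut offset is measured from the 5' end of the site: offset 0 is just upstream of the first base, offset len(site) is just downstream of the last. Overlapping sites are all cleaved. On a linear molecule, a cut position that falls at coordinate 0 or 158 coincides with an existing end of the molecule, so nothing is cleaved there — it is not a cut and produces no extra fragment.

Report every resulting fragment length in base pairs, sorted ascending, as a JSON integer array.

Site scan:
  XjeIX (CCTCATA, off=2): no sites
  DwuIII (ACGC, off=1): no sites
  KluIX (ATTTAAC, off=4): no sites
  RvuIV (TAAGTAC, off=2): no sites

Pooled cuts: ∅

Fragments:
  no cuts → one linear fragment of 158 bp

[158]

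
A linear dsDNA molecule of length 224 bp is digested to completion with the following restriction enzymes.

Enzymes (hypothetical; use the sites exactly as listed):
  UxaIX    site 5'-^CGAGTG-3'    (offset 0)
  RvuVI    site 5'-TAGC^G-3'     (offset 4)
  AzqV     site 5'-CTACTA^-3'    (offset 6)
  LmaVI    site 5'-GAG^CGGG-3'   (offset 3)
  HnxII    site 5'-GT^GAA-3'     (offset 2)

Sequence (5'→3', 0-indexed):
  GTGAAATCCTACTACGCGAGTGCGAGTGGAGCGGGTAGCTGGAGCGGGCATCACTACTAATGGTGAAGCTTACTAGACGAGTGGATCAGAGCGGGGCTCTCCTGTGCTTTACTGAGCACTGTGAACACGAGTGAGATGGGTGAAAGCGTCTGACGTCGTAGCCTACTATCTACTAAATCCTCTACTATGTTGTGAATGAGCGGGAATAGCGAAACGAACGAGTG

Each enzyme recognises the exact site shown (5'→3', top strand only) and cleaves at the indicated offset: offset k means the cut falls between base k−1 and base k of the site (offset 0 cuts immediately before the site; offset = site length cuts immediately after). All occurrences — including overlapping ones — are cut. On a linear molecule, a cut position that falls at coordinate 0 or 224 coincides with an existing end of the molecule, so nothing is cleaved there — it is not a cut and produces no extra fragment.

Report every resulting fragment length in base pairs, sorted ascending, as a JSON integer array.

[2,2,5,5,6,6,6,7,7,8,9,10,12,12,13,13,14,14,15,27,31]

Site scan:
  UxaIX (CGAGTG, off=0): starts [16, 22, 77, 127, 218] → cuts [16, 22, 77, 127, 218]
  RvuVI (TAGCG, off=4): starts [206] → cuts [210]
  AzqV (CTACTA, off=6): starts [8, 53, 162, 169, 181] → cuts [14, 59, 168, 175, 187]
  LmaVI (GAGCGGG, off=3): starts [28, 41, 88, 197] → cuts [31, 44, 91, 200]
  HnxII (GTGAA, off=2): starts [0, 62, 120, 139, 191] → cuts [2, 64, 122, 141, 193]

All cut coordinates (distinct, sorted): [2, 14, 16, 22, 31, 44, 59, 64, 77, 91, 122, 127, 141, 168, 175, 187, 193, 200, 210, 218]

Fragments:
  [0,2): 2 bp
  [2,14): 12 bp
  [14,16): 2 bp
  [16,22): 6 bp
  [22,31): 9 bp
  [31,44): 13 bp
  [44,59): 15 bp
  [59,64): 5 bp
  [64,77): 13 bp
  [77,91): 14 bp
  [91,122): 31 bp
  [122,127): 5 bp
  [127,141): 14 bp
  [141,168): 27 bp
  [168,175): 7 bp
  [175,187): 12 bp
  [187,193): 6 bp
  [193,200): 7 bp
  [200,210): 10 bp
  [210,218): 8 bp
  [218,224): 6 bp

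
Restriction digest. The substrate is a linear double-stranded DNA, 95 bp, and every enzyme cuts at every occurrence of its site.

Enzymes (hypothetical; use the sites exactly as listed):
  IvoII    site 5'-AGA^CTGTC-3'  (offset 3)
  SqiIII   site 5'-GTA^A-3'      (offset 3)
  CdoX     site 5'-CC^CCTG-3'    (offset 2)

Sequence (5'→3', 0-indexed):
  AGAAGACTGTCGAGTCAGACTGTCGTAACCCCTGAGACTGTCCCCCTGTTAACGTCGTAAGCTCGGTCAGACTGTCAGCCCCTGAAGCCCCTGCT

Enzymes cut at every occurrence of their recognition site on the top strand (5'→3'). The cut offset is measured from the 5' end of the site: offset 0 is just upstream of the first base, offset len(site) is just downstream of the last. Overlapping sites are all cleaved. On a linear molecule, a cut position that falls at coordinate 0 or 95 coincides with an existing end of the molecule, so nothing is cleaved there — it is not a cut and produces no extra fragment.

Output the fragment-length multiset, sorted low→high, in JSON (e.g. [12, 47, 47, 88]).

Scan for sites:
  IvoII (AGACTGTC, off=3): starts [3, 16, 34, 68] → cuts [6, 19, 37, 71]
  SqiIII (GTAA, off=3): starts [24, 56] → cuts [27, 59]
  CdoX (CCCCTG, off=2): starts [28, 42, 78, 87] → cuts [30, 44, 80, 89]

All cut coordinates (distinct, sorted): [6, 19, 27, 30, 37, 44, 59, 71, 80, 89]

Fragments:
  [0,6): 6 bp
  [6,19): 13 bp
  [19,27): 8 bp
  [27,30): 3 bp
  [30,37): 7 bp
  [37,44): 7 bp
  [44,59): 15 bp
  [59,71): 12 bp
  [71,80): 9 bp
  [80,89): 9 bp
  [89,95): 6 bp

[3,6,6,7,7,8,9,9,12,13,15]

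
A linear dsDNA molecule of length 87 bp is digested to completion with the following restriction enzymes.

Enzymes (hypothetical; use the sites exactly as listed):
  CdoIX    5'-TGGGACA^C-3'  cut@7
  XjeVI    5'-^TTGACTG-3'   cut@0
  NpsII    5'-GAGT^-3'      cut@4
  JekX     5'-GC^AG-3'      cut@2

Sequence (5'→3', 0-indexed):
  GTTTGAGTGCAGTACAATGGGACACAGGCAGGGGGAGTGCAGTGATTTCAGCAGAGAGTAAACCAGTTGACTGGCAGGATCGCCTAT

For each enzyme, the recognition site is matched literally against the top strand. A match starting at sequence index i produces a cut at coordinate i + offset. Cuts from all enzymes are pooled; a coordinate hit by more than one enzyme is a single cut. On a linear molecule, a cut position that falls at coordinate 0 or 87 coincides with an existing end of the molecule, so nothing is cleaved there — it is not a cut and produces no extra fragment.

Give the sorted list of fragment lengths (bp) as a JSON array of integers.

Per-enzyme occurrences:
  CdoIX TGGGACAC/7: at [17] ⇒ [24]
  XjeVI TTGACTG/0: at [66] ⇒ [66]
  NpsII GAGT/4: at [4, 34, 55] ⇒ [8, 38, 59]
  JekX GCAG/2: at [8, 27, 38, 50, 73] ⇒ [10, 29, 40, 52, 75]

All cut coordinates (distinct, sorted): [8, 10, 24, 29, 38, 40, 52, 59, 66, 75]

Fragment lengths:
  [0,8): 8 bp
  [8,10): 2 bp
  [10,24): 14 bp
  [24,29): 5 bp
  [29,38): 9 bp
  [38,40): 2 bp
  [40,52): 12 bp
  [52,59): 7 bp
  [59,66): 7 bp
  [66,75): 9 bp
  [75,87): 12 bp

[2,2,5,7,7,8,9,9,12,12,14]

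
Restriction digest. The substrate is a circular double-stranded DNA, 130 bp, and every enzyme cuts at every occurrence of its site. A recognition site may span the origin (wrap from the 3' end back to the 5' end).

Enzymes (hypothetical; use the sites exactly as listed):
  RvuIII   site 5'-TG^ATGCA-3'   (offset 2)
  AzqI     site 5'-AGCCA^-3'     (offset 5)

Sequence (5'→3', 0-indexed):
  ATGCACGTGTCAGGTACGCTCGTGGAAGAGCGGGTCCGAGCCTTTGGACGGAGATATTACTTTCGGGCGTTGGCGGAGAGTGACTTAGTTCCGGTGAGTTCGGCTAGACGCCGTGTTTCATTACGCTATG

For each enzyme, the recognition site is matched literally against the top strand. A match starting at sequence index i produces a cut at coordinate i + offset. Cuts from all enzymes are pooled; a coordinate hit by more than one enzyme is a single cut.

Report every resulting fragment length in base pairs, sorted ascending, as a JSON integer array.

[130]

Scan for sites:
  RvuIII (TGATGCA, off=2): starts [128] → cuts [0]
  AzqI (AGCCA, off=5): no sites

All cut coordinates (distinct, sorted): [0]

Fragments:
  0→0 (wrap): 130-0+0 = 130 bp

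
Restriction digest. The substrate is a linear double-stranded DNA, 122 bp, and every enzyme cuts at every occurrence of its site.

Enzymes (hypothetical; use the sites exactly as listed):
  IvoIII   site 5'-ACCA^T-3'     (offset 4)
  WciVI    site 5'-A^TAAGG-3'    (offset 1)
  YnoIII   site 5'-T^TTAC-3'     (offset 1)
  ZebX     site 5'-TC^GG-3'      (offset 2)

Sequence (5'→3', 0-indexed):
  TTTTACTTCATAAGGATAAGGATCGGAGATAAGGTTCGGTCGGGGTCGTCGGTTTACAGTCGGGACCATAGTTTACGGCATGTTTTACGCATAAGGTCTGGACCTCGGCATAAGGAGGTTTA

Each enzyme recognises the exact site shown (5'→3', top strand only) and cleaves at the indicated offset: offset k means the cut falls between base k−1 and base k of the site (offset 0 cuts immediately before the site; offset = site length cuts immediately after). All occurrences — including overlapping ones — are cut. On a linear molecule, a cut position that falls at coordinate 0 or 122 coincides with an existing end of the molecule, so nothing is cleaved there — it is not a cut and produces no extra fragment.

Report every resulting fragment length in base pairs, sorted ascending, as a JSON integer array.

[2,3,4,4,4,5,6,7,7,8,8,8,8,9,12,12,15]

Site scan:
  IvoIII ACCAT/4: at [64] ⇒ [68]
  WciVI ATAAGG/1: at [9, 15, 28, 90, 109] ⇒ [10, 16, 29, 91, 110]
  YnoIII TTTAC/1: at [1, 52, 71, 83] ⇒ [2, 53, 72, 84]
  ZebX TCGG/2: at [22, 35, 39, 48, 59, 104] ⇒ [24, 37, 41, 50, 61, 106]

All cut coordinates (distinct, sorted): [2, 10, 16, 24, 29, 37, 41, 50, 53, 61, 68, 72, 84, 91, 106, 110]

Fragments:
  [0,2): 2 bp
  [2,10): 8 bp
  [10,16): 6 bp
  [16,24): 8 bp
  [24,29): 5 bp
  [29,37): 8 bp
  [37,41): 4 bp
  [41,50): 9 bp
  [50,53): 3 bp
  [53,61): 8 bp
  [61,68): 7 bp
  [68,72): 4 bp
  [72,84): 12 bp
  [84,91): 7 bp
  [91,106): 15 bp
  [106,110): 4 bp
  [110,122): 12 bp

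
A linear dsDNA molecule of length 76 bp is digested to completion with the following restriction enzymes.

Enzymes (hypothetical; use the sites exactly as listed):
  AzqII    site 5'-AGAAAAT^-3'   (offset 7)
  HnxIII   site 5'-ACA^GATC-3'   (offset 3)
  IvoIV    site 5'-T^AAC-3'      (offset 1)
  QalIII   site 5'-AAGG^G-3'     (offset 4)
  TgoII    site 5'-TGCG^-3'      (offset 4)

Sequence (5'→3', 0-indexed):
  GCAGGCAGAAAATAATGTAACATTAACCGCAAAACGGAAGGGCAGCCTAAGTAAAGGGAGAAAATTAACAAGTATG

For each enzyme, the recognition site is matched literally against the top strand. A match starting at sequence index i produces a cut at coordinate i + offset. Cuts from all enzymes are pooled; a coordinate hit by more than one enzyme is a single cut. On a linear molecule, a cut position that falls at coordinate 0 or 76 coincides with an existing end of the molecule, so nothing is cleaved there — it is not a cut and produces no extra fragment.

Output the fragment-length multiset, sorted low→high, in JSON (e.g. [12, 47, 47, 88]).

Scan for sites:
  AzqII AGAAAAT/7: at [6, 58] ⇒ [13, 65]
  HnxIII (ACAGATC, off=3): no sites
  IvoIV TAAC/1: at [17, 23, 65] ⇒ [18, 24, 66]
  QalIII AAGGG/4: at [37, 53] ⇒ [41, 57]
  TgoII (TGCG, off=4): no sites

Pooled cuts: [13, 18, 24, 41, 57, 65, 66]

Fragment lengths:
  [0,13): 13 bp
  [13,18): 5 bp
  [18,24): 6 bp
  [24,41): 17 bp
  [41,57): 16 bp
  [57,65): 8 bp
  [65,66): 1 bp
  [66,76): 10 bp

[1,5,6,8,10,13,16,17]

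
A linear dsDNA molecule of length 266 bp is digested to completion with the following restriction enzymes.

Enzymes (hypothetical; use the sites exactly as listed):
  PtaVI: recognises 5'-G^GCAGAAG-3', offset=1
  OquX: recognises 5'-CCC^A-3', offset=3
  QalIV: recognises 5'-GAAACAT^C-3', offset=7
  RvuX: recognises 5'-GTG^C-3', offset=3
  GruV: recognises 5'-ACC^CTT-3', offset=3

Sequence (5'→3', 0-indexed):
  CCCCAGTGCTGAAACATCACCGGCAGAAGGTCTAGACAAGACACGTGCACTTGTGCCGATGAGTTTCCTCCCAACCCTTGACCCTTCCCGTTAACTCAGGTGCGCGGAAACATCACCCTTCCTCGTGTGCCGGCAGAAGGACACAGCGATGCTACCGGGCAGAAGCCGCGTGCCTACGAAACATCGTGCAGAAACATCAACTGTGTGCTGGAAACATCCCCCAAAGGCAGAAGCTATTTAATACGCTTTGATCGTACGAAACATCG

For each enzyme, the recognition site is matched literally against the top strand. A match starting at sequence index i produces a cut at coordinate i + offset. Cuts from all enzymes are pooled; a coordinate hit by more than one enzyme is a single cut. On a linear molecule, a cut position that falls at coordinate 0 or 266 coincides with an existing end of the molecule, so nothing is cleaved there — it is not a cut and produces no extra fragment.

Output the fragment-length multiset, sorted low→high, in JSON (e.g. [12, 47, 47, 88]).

Scan for sites:
  PtaVI GGCAGAAG/1: at [21, 131, 157, 225] ⇒ [22, 132, 158, 226]
  OquX CCCA/3: at [1, 69, 219] ⇒ [4, 72, 222]
  QalIV GAAACATC/7: at [10, 106, 177, 190, 210, 257] ⇒ [17, 113, 184, 197, 217, 264]
  RvuX GTGC/3: at [5, 44, 52, 99, 126, 169, 185, 204] ⇒ [8, 47, 55, 102, 129, 172, 188, 207]
  GruV ACCCTT/3: at [73, 80, 114] ⇒ [76, 83, 117]

Pooled cuts: [4, 8, 17, 22, 47, 55, 72, 76, 83, 102, 113, 117, 129, 132, 158, 172, 184, 188, 197, 207, 217, 222, 226, 264]

Fragment lengths:
  [0,4): 4 bp
  [4,8): 4 bp
  [8,17): 9 bp
  [17,22): 5 bp
  [22,47): 25 bp
  [47,55): 8 bp
  [55,72): 17 bp
  [72,76): 4 bp
  [76,83): 7 bp
  [83,102): 19 bp
  [102,113): 11 bp
  [113,117): 4 bp
  [117,129): 12 bp
  [129,132): 3 bp
  [132,158): 26 bp
  [158,172): 14 bp
  [172,184): 12 bp
  [184,188): 4 bp
  [188,197): 9 bp
  [197,207): 10 bp
  [207,217): 10 bp
  [217,222): 5 bp
  [222,226): 4 bp
  [226,264): 38 bp
  [264,266): 2 bp

[2,3,4,4,4,4,4,4,5,5,7,8,9,9,10,10,11,12,12,14,17,19,25,26,38]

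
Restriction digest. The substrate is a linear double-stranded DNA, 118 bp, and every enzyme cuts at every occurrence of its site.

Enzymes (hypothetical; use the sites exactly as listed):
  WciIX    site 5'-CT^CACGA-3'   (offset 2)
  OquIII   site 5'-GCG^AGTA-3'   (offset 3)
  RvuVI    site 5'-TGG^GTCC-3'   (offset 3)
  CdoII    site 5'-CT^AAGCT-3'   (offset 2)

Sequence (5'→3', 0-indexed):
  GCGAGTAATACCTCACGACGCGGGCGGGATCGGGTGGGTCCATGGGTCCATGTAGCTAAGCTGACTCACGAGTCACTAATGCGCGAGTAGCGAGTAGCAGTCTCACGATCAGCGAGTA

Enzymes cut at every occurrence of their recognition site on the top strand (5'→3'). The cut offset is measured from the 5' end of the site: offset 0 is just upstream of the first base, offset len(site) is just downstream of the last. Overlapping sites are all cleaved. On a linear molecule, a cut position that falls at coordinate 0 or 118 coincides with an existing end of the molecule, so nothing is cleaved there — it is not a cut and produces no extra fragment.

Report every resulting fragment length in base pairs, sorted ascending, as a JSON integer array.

Scan for sites:
  WciIX CTCACGA/2: at [11, 64, 101] ⇒ [13, 66, 103]
  OquIII GCGAGTA/3: at [0, 82, 89, 111] ⇒ [3, 85, 92, 114]
  RvuVI TGGGTCC/3: at [34, 42] ⇒ [37, 45]
  CdoII CTAAGCT/2: at [55] ⇒ [57]

All cut coordinates (distinct, sorted): [3, 13, 37, 45, 57, 66, 85, 92, 103, 114]

Fragment lengths:
  [0,3): 3 bp
  [3,13): 10 bp
  [13,37): 24 bp
  [37,45): 8 bp
  [45,57): 12 bp
  [57,66): 9 bp
  [66,85): 19 bp
  [85,92): 7 bp
  [92,103): 11 bp
  [103,114): 11 bp
  [114,118): 4 bp

[3,4,7,8,9,10,11,11,12,19,24]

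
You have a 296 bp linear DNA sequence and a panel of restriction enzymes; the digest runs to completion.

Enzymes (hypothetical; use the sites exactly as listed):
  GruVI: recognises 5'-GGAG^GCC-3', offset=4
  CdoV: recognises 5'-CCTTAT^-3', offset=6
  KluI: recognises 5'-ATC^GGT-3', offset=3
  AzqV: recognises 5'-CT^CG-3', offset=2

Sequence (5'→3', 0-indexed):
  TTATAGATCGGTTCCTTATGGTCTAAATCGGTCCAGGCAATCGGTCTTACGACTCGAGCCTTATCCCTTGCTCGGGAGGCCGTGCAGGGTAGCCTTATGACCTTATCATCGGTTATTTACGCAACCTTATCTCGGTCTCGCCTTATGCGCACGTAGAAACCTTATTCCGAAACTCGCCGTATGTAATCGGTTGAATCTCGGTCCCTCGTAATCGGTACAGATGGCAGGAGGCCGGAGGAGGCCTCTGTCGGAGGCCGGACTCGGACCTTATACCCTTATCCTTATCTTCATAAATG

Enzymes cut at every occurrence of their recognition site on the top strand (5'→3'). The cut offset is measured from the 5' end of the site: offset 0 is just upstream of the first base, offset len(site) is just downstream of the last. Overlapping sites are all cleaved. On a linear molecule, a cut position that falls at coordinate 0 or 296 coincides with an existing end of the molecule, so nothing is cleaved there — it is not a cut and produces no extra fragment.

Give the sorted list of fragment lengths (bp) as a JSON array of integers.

[2,4,6,6,6,7,8,8,8,8,8,8,9,9,10,10,10,10,10,10,11,12,13,13,14,17,19,20,20]

Per-enzyme occurrences:
  GruVI (GGAGGCC, off=4): starts [74, 226, 236, 249] → cuts [78, 230, 240, 253]
  CdoV (CCTTAT, off=6): starts [13, 58, 92, 100, 124, 140, 159, 265, 273, 279] → cuts [19, 64, 98, 106, 130, 146, 165, 271, 279, 285]
  KluI (ATCGGT, off=3): starts [6, 26, 39, 107, 185, 210] → cuts [9, 29, 42, 110, 188, 213]
  AzqV (CTCG, off=2): starts [52, 70, 130, 136, 172, 196, 204, 259] → cuts [54, 72, 132, 138, 174, 198, 206, 261]

All cut coordinates (distinct, sorted): [9, 19, 29, 42, 54, 64, 72, 78, 98, 106, 110, 130, 132, 138, 146, 165, 174, 188, 198, 206, 213, 230, 240, 253, 261, 271, 279, 285]

Fragments:
  [0,9): 9 bp
  [9,19): 10 bp
  [19,29): 10 bp
  [29,42): 13 bp
  [42,54): 12 bp
  [54,64): 10 bp
  [64,72): 8 bp
  [72,78): 6 bp
  [78,98): 20 bp
  [98,106): 8 bp
  [106,110): 4 bp
  [110,130): 20 bp
  [130,132): 2 bp
  [132,138): 6 bp
  [138,146): 8 bp
  [146,165): 19 bp
  [165,174): 9 bp
  [174,188): 14 bp
  [188,198): 10 bp
  [198,206): 8 bp
  [206,213): 7 bp
  [213,230): 17 bp
  [230,240): 10 bp
  [240,253): 13 bp
  [253,261): 8 bp
  [261,271): 10 bp
  [271,279): 8 bp
  [279,285): 6 bp
  [285,296): 11 bp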